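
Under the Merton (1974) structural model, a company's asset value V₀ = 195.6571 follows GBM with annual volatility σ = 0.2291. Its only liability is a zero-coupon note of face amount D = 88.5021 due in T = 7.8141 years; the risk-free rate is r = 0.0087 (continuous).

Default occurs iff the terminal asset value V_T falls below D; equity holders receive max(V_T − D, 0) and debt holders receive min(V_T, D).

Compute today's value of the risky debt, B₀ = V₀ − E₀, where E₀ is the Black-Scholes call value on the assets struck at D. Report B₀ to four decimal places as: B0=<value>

d₁ = [ln(V₀/D) + (r + σ²/2)T] / (σ√T)
   = [ln(195.6571/88.5021) + (0.0087 + 0.5·0.2291²)·7.8141] / (0.2291·√7.8141)
   = [0.793337 + 0.273051] / 0.640420 = 1.665141
d₂ = d₁ − σ√T = 1.665141 − 0.640420 = 1.024721
N(d₁) = 0.952058,  N(d₂) = 0.847253,  e^(−rT) = 0.934277
E₀ = V₀·N(d₁) − D·e^(−rT)·N(d₂)
   = 195.6571·0.952058 − 88.5021·0.934277·0.847253 = 116.221379
B₀ = V₀ − E₀ = 195.6571 − 116.221379 = 79.435721

B0=79.4357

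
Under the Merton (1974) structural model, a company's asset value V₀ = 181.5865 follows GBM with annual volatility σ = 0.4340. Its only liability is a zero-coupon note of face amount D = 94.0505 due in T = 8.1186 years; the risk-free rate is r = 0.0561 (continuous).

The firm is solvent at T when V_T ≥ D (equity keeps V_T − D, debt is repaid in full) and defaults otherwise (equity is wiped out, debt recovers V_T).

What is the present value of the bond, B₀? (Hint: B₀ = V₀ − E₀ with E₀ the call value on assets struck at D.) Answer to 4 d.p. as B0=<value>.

B0=48.1435

d₁ = [ln(V₀/D) + (r + σ²/2)T] / (σ√T)
   = [ln(181.5865/94.0505) + (0.0561 + 0.5·0.4340²)·8.1186] / (0.4340·√8.1186)
   = [0.657900 + 1.220047] / 1.236603 = 1.518634
d₂ = d₁ − σ√T = 1.518634 − 1.236603 = 0.282031
N(d₁) = 0.935573,  N(d₂) = 0.611040,  e^(−rT) = 0.634160
E₀ = V₀·N(d₁) − D·e^(−rT)·N(d₂)
   = 181.5865·0.935573 − 94.0505·0.634160·0.611040 = 133.443043
B₀ = V₀ − E₀ = 181.5865 − 133.443043 = 48.143457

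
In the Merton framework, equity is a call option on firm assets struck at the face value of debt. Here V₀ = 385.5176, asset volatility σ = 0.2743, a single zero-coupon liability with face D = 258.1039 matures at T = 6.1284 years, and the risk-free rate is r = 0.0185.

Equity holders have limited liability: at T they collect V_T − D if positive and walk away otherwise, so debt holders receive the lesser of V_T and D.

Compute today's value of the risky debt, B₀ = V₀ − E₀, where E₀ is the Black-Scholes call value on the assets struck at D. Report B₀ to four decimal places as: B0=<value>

d₁ = [ln(V₀/D) + (r + σ²/2)T] / (σ√T)
   = [ln(385.5176/258.1039) + (0.0185 + 0.5·0.2743²)·6.1284] / (0.2743·√6.1284)
   = [0.401225 + 0.343927] / 0.679046 = 1.097351
d₂ = d₁ − σ√T = 1.097351 − 0.679046 = 0.418305
N(d₁) = 0.863756,  N(d₂) = 0.662138,  e^(−rT) = 0.892815
E₀ = V₀·N(d₁) − D·e^(−rT)·N(d₂)
   = 385.5176·0.863756 − 258.1039·0.892815·0.662138 = 180.410665
B₀ = V₀ − E₀ = 385.5176 − 180.410665 = 205.106935

B0=205.1069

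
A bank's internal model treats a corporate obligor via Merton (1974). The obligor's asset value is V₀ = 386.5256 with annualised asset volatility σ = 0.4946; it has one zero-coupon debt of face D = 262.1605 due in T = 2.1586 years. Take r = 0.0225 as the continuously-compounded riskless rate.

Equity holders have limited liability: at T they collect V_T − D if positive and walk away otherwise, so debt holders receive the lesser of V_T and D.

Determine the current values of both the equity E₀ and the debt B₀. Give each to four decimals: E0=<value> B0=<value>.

E0=173.4834 B0=213.0422

d₁ = [ln(V₀/D) + (r + σ²/2)T] / (σ√T)
   = [ln(386.5256/262.1605) + (0.0225 + 0.5·0.4946²)·2.1586] / (0.4946·√2.1586)
   = [0.388241 + 0.312597] / 0.726675 = 0.964445
d₂ = d₁ − σ√T = 0.964445 − 0.726675 = 0.237770
N(d₁) = 0.832589,  N(d₂) = 0.593970,  e^(−rT) = 0.952592
E₀ = V₀·N(d₁) − D·e^(−rT)·N(d₂)
   = 386.5256·0.832589 − 262.1605·0.952592·0.593970 = 173.483401
B₀ = V₀ − E₀ = 386.5256 − 173.483401 = 213.042199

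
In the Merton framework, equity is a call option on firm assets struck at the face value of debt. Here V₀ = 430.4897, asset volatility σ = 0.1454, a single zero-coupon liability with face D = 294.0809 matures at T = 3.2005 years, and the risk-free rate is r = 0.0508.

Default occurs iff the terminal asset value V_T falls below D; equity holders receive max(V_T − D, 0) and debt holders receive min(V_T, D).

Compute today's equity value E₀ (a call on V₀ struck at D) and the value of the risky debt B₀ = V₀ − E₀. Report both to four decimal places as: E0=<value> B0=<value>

d₁ = [ln(V₀/D) + (r + σ²/2)T] / (σ√T)
   = [ln(430.4897/294.0809) + (0.0508 + 0.5·0.1454²)·3.2005] / (0.1454·√3.2005)
   = [0.381068 + 0.196417] / 0.260120 = 2.220074
d₂ = d₁ − σ√T = 2.220074 − 0.260120 = 1.959954
N(d₁) = 0.986793,  N(d₂) = 0.974999,  e^(−rT) = 0.849944
E₀ = V₀·N(d₁) − D·e^(−rT)·N(d₂)
   = 430.4897·0.986793 − 294.0809·0.849944·0.974999 = 181.101073
B₀ = V₀ − E₀ = 430.4897 − 181.101073 = 249.388627

E0=181.1011 B0=249.3886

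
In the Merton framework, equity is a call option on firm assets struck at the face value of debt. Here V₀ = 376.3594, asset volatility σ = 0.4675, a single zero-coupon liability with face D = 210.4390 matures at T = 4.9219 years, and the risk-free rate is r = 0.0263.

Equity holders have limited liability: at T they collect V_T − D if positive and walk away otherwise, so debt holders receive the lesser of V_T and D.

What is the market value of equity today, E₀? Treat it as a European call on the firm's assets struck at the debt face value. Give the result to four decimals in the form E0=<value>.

d₁ = [ln(V₀/D) + (r + σ²/2)T] / (σ√T)
   = [ln(376.3594/210.4390) + (0.0263 + 0.5·0.4675²)·4.9219] / (0.4675·√4.9219)
   = [0.581349 + 0.667302] / 1.037165 = 1.203907
d₂ = d₁ − σ√T = 1.203907 − 1.037165 = 0.166742
N(d₁) = 0.885687,  N(d₂) = 0.566213,  e^(−rT) = 0.878582
E₀ = V₀·N(d₁) − D·e^(−rT)·N(d₂)
   = 376.3594·0.885687 − 210.4390·0.878582·0.566213 = 228.650708

E0=228.6507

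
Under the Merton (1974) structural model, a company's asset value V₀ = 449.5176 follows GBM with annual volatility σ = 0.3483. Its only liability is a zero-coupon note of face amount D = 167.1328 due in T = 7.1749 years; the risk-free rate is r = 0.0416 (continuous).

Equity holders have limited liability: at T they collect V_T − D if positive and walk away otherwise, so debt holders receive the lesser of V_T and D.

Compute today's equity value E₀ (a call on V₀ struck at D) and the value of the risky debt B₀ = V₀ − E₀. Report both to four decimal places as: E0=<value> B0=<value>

d₁ = [ln(V₀/D) + (r + σ²/2)T] / (σ√T)
   = [ln(449.5176/167.1328) + (0.0416 + 0.5·0.3483²)·7.1749] / (0.3483·√7.1749)
   = [0.989386 + 0.733680] / 0.932957 = 1.846888
d₂ = d₁ − σ√T = 1.846888 − 0.932957 = 0.913931
N(d₁) = 0.967618,  N(d₂) = 0.819624,  e^(−rT) = 0.741948
E₀ = V₀·N(d₁) − D·e^(−rT)·N(d₂)
   = 449.5176·0.967618 − 167.1328·0.741948·0.819624 = 333.324957
B₀ = V₀ − E₀ = 449.5176 − 333.324957 = 116.192643

E0=333.3250 B0=116.1926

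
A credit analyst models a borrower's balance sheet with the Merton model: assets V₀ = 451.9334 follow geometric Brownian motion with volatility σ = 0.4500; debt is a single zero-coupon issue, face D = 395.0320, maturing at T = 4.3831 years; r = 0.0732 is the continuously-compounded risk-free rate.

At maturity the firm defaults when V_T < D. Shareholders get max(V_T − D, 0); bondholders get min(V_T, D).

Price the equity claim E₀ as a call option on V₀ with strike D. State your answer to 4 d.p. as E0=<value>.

E0=230.4215

d₁ = [ln(V₀/D) + (r + σ²/2)T] / (σ√T)
   = [ln(451.9334/395.0320) + (0.0732 + 0.5·0.4500²)·4.3831] / (0.4500·√4.3831)
   = [0.134568 + 0.764632] / 0.942113 = 0.954450
d₂ = d₁ − σ√T = 0.954450 − 0.942113 = 0.012336
N(d₁) = 0.830072,  N(d₂) = 0.504921,  e^(−rT) = 0.725537
E₀ = V₀·N(d₁) − D·e^(−rT)·N(d₂)
   = 451.9334·0.830072 − 395.0320·0.725537·0.504921 = 230.421537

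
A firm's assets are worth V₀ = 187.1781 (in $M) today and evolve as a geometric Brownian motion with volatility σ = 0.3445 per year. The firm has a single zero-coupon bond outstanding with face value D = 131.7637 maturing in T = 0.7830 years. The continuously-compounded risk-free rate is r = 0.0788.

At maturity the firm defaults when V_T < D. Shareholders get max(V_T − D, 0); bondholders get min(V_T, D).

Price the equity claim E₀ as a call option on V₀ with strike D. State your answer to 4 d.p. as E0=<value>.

E0=65.1654

d₁ = [ln(V₀/D) + (r + σ²/2)T] / (σ√T)
   = [ln(187.1781/131.7637) + (0.0788 + 0.5·0.3445²)·0.7830] / (0.3445·√0.7830)
   = [0.351050 + 0.108164] / 0.304839 = 1.506417
d₂ = d₁ − σ√T = 1.506417 − 0.304839 = 1.201578
N(d₁) = 0.934020,  N(d₂) = 0.885236,  e^(−rT) = 0.940165
E₀ = V₀·N(d₁) − D·e^(−rT)·N(d₂)
   = 187.1781·0.934020 − 131.7637·0.940165·0.885236 = 65.165367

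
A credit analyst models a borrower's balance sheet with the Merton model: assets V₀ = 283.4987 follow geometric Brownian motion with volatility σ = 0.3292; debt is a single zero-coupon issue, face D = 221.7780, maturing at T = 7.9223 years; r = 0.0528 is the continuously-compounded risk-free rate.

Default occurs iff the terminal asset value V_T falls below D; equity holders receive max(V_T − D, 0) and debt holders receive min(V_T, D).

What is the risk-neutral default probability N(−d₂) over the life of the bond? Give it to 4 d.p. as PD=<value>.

d₁ = [ln(V₀/D) + (r + σ²/2)T] / (σ√T)
   = [ln(283.4987/221.7780) + (0.0528 + 0.5·0.3292²)·7.9223] / (0.3292·√7.9223)
   = [0.245531 + 0.847578] / 0.926585 = 1.179717
d₂ = d₁ − σ√T = 1.179717 − 0.926585 = 0.253131
risk-neutral PD = N(−d₂) = N(-0.253131) = 0.400083

PD=0.4001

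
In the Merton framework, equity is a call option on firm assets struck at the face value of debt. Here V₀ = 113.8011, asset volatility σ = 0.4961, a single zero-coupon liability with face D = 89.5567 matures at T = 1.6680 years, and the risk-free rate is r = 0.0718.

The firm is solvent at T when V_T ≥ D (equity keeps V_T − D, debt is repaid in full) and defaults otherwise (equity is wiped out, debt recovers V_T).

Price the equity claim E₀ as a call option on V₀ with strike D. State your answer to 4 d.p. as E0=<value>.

d₁ = [ln(V₀/D) + (r + σ²/2)T] / (σ√T)
   = [ln(113.8011/89.5567) + (0.0718 + 0.5·0.4961²)·1.6680] / (0.4961·√1.6680)
   = [0.239580 + 0.325022] / 0.640718 = 0.881203
d₂ = d₁ − σ√T = 0.881203 − 0.640718 = 0.240484
N(d₁) = 0.810896,  N(d₂) = 0.595022,  e^(−rT) = 0.887131
E₀ = V₀·N(d₁) − D·e^(−rT)·N(d₂)
   = 113.8011·0.810896 − 89.5567·0.887131·0.595022 = 45.007176

E0=45.0072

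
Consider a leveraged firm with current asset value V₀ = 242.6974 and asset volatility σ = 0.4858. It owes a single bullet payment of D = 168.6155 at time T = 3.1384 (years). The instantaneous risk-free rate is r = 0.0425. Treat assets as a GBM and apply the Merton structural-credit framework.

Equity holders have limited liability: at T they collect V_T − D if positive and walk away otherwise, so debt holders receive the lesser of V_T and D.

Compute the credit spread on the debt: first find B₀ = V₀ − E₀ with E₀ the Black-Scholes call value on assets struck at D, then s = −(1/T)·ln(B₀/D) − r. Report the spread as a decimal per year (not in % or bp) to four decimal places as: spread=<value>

d₁ = [ln(V₀/D) + (r + σ²/2)T] / (σ√T)
   = [ln(242.6974/168.6155) + (0.0425 + 0.5·0.4858²)·3.1384] / (0.4858·√3.1384)
   = [0.364194 + 0.503716] / 0.860620 = 1.008470
d₂ = d₁ − σ√T = 1.008470 − 0.860620 = 0.147850
N(d₁) = 0.843386,  N(d₂) = 0.558769,  e^(−rT) = 0.875131
E₀ = V₀·N(d₁) − D·e^(−rT)·N(d₂)
   = 242.6974·0.843386 − 168.6155·0.875131·0.558769 = 122.235153
B₀ = V₀ − E₀ = 242.6974 − 122.235153 = 120.462247
spread = −(1/T)·ln(B₀/D) − r = −(1/3.1384)·ln(120.462247/168.6155) − 0.0425 = 0.06465160

spread=0.0647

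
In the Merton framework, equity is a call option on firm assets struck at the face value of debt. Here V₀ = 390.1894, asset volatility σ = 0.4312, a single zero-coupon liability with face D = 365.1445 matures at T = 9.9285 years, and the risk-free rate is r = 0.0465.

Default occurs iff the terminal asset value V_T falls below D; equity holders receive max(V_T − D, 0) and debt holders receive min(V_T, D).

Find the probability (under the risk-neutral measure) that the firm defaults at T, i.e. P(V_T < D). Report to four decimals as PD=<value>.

PD=0.6144

d₁ = [ln(V₀/D) + (r + σ²/2)T] / (σ√T)
   = [ln(390.1894/365.1445) + (0.0465 + 0.5·0.4312²)·9.9285] / (0.4312·√9.9285)
   = [0.066339 + 1.384695] / 1.358691 = 1.067965
d₂ = d₁ − σ√T = 1.067965 − 1.358691 = -0.290725
risk-neutral PD = N(−d₂) = N(0.290725) = 0.614369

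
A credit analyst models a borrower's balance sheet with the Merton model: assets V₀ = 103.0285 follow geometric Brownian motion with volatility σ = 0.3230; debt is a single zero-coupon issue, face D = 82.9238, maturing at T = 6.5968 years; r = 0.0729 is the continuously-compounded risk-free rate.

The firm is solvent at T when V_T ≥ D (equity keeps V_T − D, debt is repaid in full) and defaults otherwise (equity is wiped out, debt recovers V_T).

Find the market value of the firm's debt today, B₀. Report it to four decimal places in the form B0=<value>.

B0=44.8686

d₁ = [ln(V₀/D) + (r + σ²/2)T] / (σ√T)
   = [ln(103.0285/82.9238) + (0.0729 + 0.5·0.3230²)·6.5968] / (0.3230·√6.5968)
   = [0.217084 + 0.825025] / 0.829601 = 1.256157
d₂ = d₁ − σ√T = 1.256157 − 0.829601 = 0.426556
N(d₁) = 0.895471,  N(d₂) = 0.665149,  e^(−rT) = 0.618223
E₀ = V₀·N(d₁) − D·e^(−rT)·N(d₂)
   = 103.0285·0.895471 − 82.9238·0.618223·0.665149 = 58.159889
B₀ = V₀ − E₀ = 103.0285 − 58.159889 = 44.868611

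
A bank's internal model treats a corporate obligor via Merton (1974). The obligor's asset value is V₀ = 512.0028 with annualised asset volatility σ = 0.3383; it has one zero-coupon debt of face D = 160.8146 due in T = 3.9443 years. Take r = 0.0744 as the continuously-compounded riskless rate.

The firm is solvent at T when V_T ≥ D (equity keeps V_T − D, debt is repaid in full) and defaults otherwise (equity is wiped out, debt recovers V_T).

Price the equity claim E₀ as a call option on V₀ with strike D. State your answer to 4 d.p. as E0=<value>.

E0=392.9559

d₁ = [ln(V₀/D) + (r + σ²/2)T] / (σ√T)
   = [ln(512.0028/160.8146) + (0.0744 + 0.5·0.3383²)·3.9443] / (0.3383·√3.9443)
   = [1.158078 + 0.519162] / 0.671873 = 2.496366
d₂ = d₁ − σ√T = 2.496366 − 0.671873 = 1.824494
N(d₁) = 0.993726,  N(d₂) = 0.965961,  e^(−rT) = 0.745682
E₀ = V₀·N(d₁) − D·e^(−rT)·N(d₂)
   = 512.0028·0.993726 − 160.8146·0.745682·0.965961 = 392.955916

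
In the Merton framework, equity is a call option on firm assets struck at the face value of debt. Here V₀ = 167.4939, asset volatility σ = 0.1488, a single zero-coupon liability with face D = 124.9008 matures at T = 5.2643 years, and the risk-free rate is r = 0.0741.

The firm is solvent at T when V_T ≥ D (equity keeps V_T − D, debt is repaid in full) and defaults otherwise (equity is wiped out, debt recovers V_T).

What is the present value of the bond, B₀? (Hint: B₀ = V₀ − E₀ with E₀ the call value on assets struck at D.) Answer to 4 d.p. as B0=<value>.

B0=84.2186

d₁ = [ln(V₀/D) + (r + σ²/2)T] / (σ√T)
   = [ln(167.4939/124.9008) + (0.0741 + 0.5·0.1488²)·5.2643] / (0.1488·√5.2643)
   = [0.293427 + 0.448364] / 0.341408 = 2.172744
d₂ = d₁ − σ√T = 2.172744 − 0.341408 = 1.831336
N(d₁) = 0.985100,  N(d₂) = 0.966475,  e^(−rT) = 0.677000
E₀ = V₀·N(d₁) − D·e^(−rT)·N(d₂)
   = 167.4939·0.985100 − 124.9008·0.677000·0.966475 = 83.275301
B₀ = V₀ − E₀ = 167.4939 − 83.275301 = 84.218599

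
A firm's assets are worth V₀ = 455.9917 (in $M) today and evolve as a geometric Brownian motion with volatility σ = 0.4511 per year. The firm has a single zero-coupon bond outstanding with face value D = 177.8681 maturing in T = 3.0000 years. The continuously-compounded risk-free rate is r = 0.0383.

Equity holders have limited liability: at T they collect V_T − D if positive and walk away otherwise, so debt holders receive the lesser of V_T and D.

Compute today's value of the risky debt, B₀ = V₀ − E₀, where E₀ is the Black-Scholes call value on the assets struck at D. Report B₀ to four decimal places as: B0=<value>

B0=150.4499

d₁ = [ln(V₀/D) + (r + σ²/2)T] / (σ√T)
   = [ln(455.9917/177.8681) + (0.0383 + 0.5·0.4511²)·3.0000] / (0.4511·√3.0000)
   = [0.941432 + 0.420137] / 0.781328 = 1.742634
d₂ = d₁ − σ√T = 1.742634 − 0.781328 = 0.961306
N(d₁) = 0.959301,  N(d₂) = 0.831801,  e^(−rT) = 0.891455
E₀ = V₀·N(d₁) − D·e^(−rT)·N(d₂)
   = 455.9917·0.959301 − 177.8681·0.891455·0.831801 = 305.541844
B₀ = V₀ − E₀ = 455.9917 − 305.541844 = 150.449856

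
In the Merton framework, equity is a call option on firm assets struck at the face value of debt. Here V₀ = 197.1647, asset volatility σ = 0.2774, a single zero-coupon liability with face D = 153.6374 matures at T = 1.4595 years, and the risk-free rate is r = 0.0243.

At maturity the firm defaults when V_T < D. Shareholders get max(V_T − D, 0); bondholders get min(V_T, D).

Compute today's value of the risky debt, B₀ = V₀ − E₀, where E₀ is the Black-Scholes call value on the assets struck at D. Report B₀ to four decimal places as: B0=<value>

d₁ = [ln(V₀/D) + (r + σ²/2)T] / (σ√T)
   = [ln(197.1647/153.6374) + (0.0243 + 0.5·0.2774²)·1.4595] / (0.2774·√1.4595)
   = [0.249444 + 0.091621] / 0.335126 = 1.017720
d₂ = d₁ − σ√T = 1.017720 − 0.335126 = 0.682594
N(d₁) = 0.845595,  N(d₂) = 0.752568,  e^(−rT) = 0.965156
E₀ = V₀·N(d₁) − D·e^(−rT)·N(d₂)
   = 197.1647·0.845595 − 153.6374·0.965156·0.752568 = 55.127551
B₀ = V₀ − E₀ = 197.1647 − 55.127551 = 142.037149

B0=142.0371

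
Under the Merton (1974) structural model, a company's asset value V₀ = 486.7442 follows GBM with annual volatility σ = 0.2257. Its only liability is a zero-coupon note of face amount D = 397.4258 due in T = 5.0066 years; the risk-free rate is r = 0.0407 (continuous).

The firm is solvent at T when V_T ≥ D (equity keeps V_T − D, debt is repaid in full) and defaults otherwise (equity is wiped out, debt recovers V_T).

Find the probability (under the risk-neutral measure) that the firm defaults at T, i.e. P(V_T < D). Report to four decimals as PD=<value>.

PD=0.2903

d₁ = [ln(V₀/D) + (r + σ²/2)T] / (σ√T)
   = [ln(486.7442/397.4258) + (0.0407 + 0.5·0.2257²)·5.0066] / (0.2257·√5.0066)
   = [0.202730 + 0.331288] / 0.505014 = 1.057434
d₂ = d₁ − σ√T = 1.057434 − 0.505014 = 0.552420
risk-neutral PD = N(−d₂) = N(-0.552420) = 0.290330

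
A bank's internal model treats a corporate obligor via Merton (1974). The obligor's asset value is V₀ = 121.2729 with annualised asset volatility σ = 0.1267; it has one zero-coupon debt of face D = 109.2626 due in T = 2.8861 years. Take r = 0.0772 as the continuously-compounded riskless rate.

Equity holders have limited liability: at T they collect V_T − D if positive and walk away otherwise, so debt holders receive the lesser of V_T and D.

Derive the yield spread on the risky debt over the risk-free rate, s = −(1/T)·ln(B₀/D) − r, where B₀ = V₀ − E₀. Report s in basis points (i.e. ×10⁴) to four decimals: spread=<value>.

d₁ = [ln(V₀/D) + (r + σ²/2)T] / (σ√T)
   = [ln(121.2729/109.2626) + (0.0772 + 0.5·0.1267²)·2.8861] / (0.1267·√2.8861)
   = [0.104289 + 0.245972] / 0.215245 = 1.627271
d₂ = d₁ − σ√T = 1.627271 − 0.215245 = 1.412026
N(d₁) = 0.948160,  N(d₂) = 0.921029,  e^(−rT) = 0.800269
E₀ = V₀·N(d₁) − D·e^(−rT)·N(d₂)
   = 121.2729·0.948160 − 109.2626·0.800269·0.921029 = 34.451824
B₀ = V₀ − E₀ = 121.2729 − 34.451824 = 86.821076
spread = −(1/T)·ln(B₀/D) − r = −(1/2.8861)·ln(86.821076/109.2626) − 0.0772 = 0.00245932
in basis points: 0.00245932 × 10⁴ = 24.5932 bp

spread=24.5932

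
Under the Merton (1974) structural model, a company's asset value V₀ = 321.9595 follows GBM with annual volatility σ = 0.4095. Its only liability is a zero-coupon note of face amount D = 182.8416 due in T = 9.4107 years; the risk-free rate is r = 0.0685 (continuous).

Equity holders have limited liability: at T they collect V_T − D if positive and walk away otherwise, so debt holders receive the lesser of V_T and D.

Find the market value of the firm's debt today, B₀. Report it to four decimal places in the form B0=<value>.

d₁ = [ln(V₀/D) + (r + σ²/2)T] / (σ√T)
   = [ln(321.9595/182.8416) + (0.0685 + 0.5·0.4095²)·9.4107] / (0.4095·√9.4107)
   = [0.565806 + 1.433674] / 1.256218 = 1.591667
d₂ = d₁ − σ√T = 1.591667 − 1.256218 = 0.335449
N(d₁) = 0.944270,  N(d₂) = 0.631357,  e^(−rT) = 0.524855
E₀ = V₀·N(d₁) − D·e^(−rT)·N(d₂)
   = 321.9595·0.944270 − 182.8416·0.524855·0.631357 = 243.428375
B₀ = V₀ − E₀ = 321.9595 − 243.428375 = 78.531125

B0=78.5311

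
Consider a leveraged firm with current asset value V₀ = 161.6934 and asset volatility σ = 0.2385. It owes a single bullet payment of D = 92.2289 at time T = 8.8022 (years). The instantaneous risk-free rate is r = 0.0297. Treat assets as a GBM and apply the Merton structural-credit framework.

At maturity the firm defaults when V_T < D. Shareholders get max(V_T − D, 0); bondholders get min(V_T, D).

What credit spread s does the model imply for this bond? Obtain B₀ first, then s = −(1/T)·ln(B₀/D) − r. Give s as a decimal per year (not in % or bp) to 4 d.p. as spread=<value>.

d₁ = [ln(V₀/D) + (r + σ²/2)T] / (σ√T)
   = [ln(161.6934/92.2289) + (0.0297 + 0.5·0.2385²)·8.8022] / (0.2385·√8.8022)
   = [0.561428 + 0.511770] / 0.707594 = 1.516687
d₂ = d₁ − σ√T = 1.516687 − 0.707594 = 0.809093
N(d₁) = 0.935327,  N(d₂) = 0.790769,  e^(−rT) = 0.769953
E₀ = V₀·N(d₁) − D·e^(−rT)·N(d₂)
   = 161.6934·0.935327 − 92.2289·0.769953·0.790769 = 95.082158
B₀ = V₀ − E₀ = 161.6934 − 95.082158 = 66.611242
spread = −(1/T)·ln(B₀/D) − r = −(1/8.8022)·ln(66.611242/92.2289) − 0.0297 = 0.00726805

spread=0.0073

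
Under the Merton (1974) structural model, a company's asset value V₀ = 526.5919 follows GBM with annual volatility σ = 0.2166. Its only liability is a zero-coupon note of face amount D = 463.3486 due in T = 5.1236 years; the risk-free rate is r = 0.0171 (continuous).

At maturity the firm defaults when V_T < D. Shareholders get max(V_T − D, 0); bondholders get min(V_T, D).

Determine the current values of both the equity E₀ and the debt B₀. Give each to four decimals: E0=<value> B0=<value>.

E0=151.6892 B0=374.9027

d₁ = [ln(V₀/D) + (r + σ²/2)T] / (σ√T)
   = [ln(526.5919/463.3486) + (0.0171 + 0.5·0.2166²)·5.1236] / (0.2166·√5.1236)
   = [0.127946 + 0.207802] / 0.490282 = 0.684806
d₂ = d₁ − σ√T = 0.684806 − 0.490282 = 0.194524
N(d₁) = 0.753267,  N(d₂) = 0.577117,  e^(−rT) = 0.916115
E₀ = V₀·N(d₁) − D·e^(−rT)·N(d₂)
   = 526.5919·0.753267 − 463.3486·0.916115·0.577117 = 151.689219
B₀ = V₀ − E₀ = 526.5919 − 151.689219 = 374.902681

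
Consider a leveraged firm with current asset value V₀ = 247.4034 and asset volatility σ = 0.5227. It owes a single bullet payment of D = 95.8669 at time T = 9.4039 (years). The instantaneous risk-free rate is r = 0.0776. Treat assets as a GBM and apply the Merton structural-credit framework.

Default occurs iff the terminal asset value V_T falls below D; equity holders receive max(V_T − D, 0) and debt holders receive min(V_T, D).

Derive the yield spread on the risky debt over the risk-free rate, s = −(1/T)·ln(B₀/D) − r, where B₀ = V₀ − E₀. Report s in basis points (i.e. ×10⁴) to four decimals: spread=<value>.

d₁ = [ln(V₀/D) + (r + σ²/2)T] / (σ√T)
   = [ln(247.4034/95.8669) + (0.0776 + 0.5·0.5227²)·9.4039] / (0.5227·√9.4039)
   = [0.948059 + 2.014387] / 1.602900 = 1.848179
d₂ = d₁ − σ√T = 1.848179 − 1.602900 = 0.245279
N(d₁) = 0.967712,  N(d₂) = 0.596880,  e^(−rT) = 0.482033
E₀ = V₀·N(d₁) − D·e^(−rT)·N(d₂)
   = 247.4034·0.967712 − 95.8669·0.482033·0.596880 = 211.832768
B₀ = V₀ − E₀ = 247.4034 − 211.832768 = 35.570632
spread = −(1/T)·ln(B₀/D) − r = −(1/9.4039)·ln(35.570632/95.8669) − 0.0776 = 0.02782864
in basis points: 0.02782864 × 10⁴ = 278.2864 bp

spread=278.2864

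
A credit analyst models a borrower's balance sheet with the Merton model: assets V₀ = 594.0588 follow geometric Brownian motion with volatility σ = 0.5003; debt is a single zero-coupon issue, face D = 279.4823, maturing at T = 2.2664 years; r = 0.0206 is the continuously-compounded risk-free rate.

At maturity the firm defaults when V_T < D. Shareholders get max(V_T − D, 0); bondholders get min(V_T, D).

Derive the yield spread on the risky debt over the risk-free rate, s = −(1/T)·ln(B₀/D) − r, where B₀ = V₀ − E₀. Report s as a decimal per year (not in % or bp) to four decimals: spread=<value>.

spread=0.0364

d₁ = [ln(V₀/D) + (r + σ²/2)T] / (σ√T)
   = [ln(594.0588/279.4823) + (0.0206 + 0.5·0.5003²)·2.2664] / (0.5003·√2.2664)
   = [0.754039 + 0.330328] / 0.753180 = 1.439719
d₂ = d₁ − σ√T = 1.439719 − 0.753180 = 0.686539
N(d₁) = 0.925026,  N(d₂) = 0.753813,  e^(−rT) = 0.954385
E₀ = V₀·N(d₁) − D·e^(−rT)·N(d₂)
   = 594.0588·0.925026 − 279.4823·0.954385·0.753813 = 348.452663
B₀ = V₀ − E₀ = 594.0588 − 348.452663 = 245.606137
spread = −(1/T)·ln(B₀/D) − r = −(1/2.2664)·ln(245.606137/279.4823) − 0.0206 = 0.03641102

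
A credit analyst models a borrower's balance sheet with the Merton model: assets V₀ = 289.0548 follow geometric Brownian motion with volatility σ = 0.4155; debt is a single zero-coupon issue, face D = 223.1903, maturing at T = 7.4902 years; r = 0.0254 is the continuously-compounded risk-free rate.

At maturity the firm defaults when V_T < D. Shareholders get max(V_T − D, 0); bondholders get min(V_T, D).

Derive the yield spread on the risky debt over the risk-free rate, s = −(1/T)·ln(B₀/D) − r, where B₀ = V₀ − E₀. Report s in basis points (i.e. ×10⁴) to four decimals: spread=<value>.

d₁ = [ln(V₀/D) + (r + σ²/2)T] / (σ√T)
   = [ln(289.0548/223.1903) + (0.0254 + 0.5·0.4155²)·7.4902] / (0.4155·√7.4902)
   = [0.258592 + 0.836806] / 1.137150 = 0.963283
d₂ = d₁ − σ√T = 0.963283 − 1.137150 = -0.173867
N(d₁) = 0.832297,  N(d₂) = 0.430985,  e^(−rT) = 0.826752
E₀ = V₀·N(d₁) − D·e^(−rT)·N(d₂)
   = 289.0548·0.832297 − 223.1903·0.826752·0.430985 = 161.052898
B₀ = V₀ − E₀ = 289.0548 − 161.052898 = 128.001902
spread = −(1/T)·ln(B₀/D) − r = −(1/7.4902)·ln(128.001902/223.1903) − 0.0254 = 0.04882761
in basis points: 0.04882761 × 10⁴ = 488.2761 bp

spread=488.2761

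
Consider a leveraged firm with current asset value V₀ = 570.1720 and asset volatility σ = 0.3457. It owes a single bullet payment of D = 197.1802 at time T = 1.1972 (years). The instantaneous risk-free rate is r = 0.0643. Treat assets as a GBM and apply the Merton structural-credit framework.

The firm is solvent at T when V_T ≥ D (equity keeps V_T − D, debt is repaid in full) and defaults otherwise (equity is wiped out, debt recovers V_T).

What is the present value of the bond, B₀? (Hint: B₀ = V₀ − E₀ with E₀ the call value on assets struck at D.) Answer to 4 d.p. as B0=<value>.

d₁ = [ln(V₀/D) + (r + σ²/2)T] / (σ√T)
   = [ln(570.1720/197.1802) + (0.0643 + 0.5·0.3457²)·1.1972] / (0.3457·√1.1972)
   = [1.061820 + 0.148518] / 0.378253 = 3.199808
d₂ = d₁ − σ√T = 3.199808 − 0.378253 = 2.821554
N(d₁) = 0.999312,  N(d₂) = 0.997610,  e^(−rT) = 0.925908
E₀ = V₀·N(d₁) − D·e^(−rT)·N(d₂)
   = 570.1720·0.999312 − 197.1802·0.925908·0.997610 = 387.645413
B₀ = V₀ − E₀ = 570.1720 − 387.645413 = 182.526587

B0=182.5266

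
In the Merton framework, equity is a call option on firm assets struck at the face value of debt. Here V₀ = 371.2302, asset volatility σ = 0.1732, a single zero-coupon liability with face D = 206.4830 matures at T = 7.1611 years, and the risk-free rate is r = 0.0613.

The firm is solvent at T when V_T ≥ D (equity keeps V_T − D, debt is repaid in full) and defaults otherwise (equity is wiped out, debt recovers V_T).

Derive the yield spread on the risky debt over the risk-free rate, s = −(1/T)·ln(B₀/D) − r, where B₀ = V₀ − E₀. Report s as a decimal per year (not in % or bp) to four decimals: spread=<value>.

d₁ = [ln(V₀/D) + (r + σ²/2)T] / (σ√T)
   = [ln(371.2302/206.4830) + (0.0613 + 0.5·0.1732²)·7.1611] / (0.1732·√7.1611)
   = [0.586604 + 0.546386] / 0.463487 = 2.444490
d₂ = d₁ − σ√T = 2.444490 − 0.463487 = 1.981003
N(d₁) = 0.992747,  N(d₂) = 0.976205,  e^(−rT) = 0.644697
E₀ = V₀·N(d₁) − D·e^(−rT)·N(d₂)
   = 371.2302·0.992747 − 206.4830·0.644697·0.976205 = 238.586457
B₀ = V₀ − E₀ = 371.2302 − 238.586457 = 132.643743
spread = −(1/T)·ln(B₀/D) − r = −(1/7.1611)·ln(132.643743/206.4830) − 0.0613 = 0.00049933

spread=0.0005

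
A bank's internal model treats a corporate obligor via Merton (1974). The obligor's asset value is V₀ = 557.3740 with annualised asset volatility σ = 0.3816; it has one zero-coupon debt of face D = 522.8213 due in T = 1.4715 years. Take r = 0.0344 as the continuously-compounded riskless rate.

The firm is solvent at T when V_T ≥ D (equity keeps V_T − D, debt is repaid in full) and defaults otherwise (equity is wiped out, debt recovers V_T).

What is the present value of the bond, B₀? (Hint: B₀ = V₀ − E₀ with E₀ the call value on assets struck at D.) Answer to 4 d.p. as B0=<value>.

d₁ = [ln(V₀/D) + (r + σ²/2)T] / (σ√T)
   = [ln(557.3740/522.8213) + (0.0344 + 0.5·0.3816²)·1.4715] / (0.3816·√1.4715)
   = [0.063997 + 0.157758] / 0.462901 = 0.479055
d₂ = d₁ − σ√T = 0.479055 − 0.462901 = 0.016154
N(d₁) = 0.684050,  N(d₂) = 0.506444,  e^(−rT) = 0.950640
E₀ = V₀·N(d₁) − D·e^(−rT)·N(d₂)
   = 557.3740·0.684050 − 522.8213·0.950640·0.506444 = 129.561544
B₀ = V₀ − E₀ = 557.3740 − 129.561544 = 427.812456

B0=427.8125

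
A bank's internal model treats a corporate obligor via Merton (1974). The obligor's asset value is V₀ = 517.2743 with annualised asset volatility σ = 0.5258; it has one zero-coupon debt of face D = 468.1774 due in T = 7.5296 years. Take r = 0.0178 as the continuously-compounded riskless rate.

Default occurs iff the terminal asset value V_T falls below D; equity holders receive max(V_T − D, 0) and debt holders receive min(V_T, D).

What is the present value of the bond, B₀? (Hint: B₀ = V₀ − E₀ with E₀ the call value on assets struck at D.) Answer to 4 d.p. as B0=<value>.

B0=215.4107

d₁ = [ln(V₀/D) + (r + σ²/2)T] / (σ√T)
   = [ln(517.2743/468.1774) + (0.0178 + 0.5·0.5258²)·7.5296] / (0.5258·√7.5296)
   = [0.099726 + 1.174865] / 1.442801 = 0.883414
d₂ = d₁ − σ√T = 0.883414 − 1.442801 = -0.559387
N(d₁) = 0.811494,  N(d₂) = 0.287949,  e^(−rT) = 0.874567
E₀ = V₀·N(d₁) − D·e^(−rT)·N(d₂)
   = 517.2743·0.811494 − 468.1774·0.874567·0.287949 = 301.863571
B₀ = V₀ − E₀ = 517.2743 − 301.863571 = 215.410729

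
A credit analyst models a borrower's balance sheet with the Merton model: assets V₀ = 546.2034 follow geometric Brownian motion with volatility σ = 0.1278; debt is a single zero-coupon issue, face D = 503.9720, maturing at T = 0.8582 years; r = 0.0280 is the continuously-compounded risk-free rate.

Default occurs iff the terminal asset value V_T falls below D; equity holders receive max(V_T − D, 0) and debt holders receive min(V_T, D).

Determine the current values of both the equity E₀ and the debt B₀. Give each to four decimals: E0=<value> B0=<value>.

d₁ = [ln(V₀/D) + (r + σ²/2)T] / (σ√T)
   = [ln(546.2034/503.9720) + (0.0280 + 0.5·0.1278²)·0.8582] / (0.1278·√0.8582)
   = [0.080471 + 0.031038] / 0.118393 = 0.941855
d₂ = d₁ − σ√T = 0.941855 − 0.118393 = 0.823462
N(d₁) = 0.826866,  N(d₂) = 0.794877,  e^(−rT) = 0.976257
E₀ = V₀·N(d₁) − D·e^(−rT)·N(d₂)
   = 546.2034·0.826866 − 503.9720·0.976257·0.794877 = 60.552792
B₀ = V₀ − E₀ = 546.2034 − 60.552792 = 485.650608

E0=60.5528 B0=485.6506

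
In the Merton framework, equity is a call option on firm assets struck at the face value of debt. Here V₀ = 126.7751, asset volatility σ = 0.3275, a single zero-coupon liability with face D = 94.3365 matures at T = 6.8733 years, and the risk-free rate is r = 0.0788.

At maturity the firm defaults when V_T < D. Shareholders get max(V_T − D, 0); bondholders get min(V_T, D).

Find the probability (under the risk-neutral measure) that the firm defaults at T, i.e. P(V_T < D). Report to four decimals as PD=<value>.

d₁ = [ln(V₀/D) + (r + σ²/2)T] / (σ√T)
   = [ln(126.7751/94.3365) + (0.0788 + 0.5·0.3275²)·6.8733] / (0.3275·√6.8733)
   = [0.295546 + 0.910218] / 0.858606 = 1.404328
d₂ = d₁ − σ√T = 1.404328 − 0.858606 = 0.545722
risk-neutral PD = N(−d₂) = N(-0.545722) = 0.292628

PD=0.2926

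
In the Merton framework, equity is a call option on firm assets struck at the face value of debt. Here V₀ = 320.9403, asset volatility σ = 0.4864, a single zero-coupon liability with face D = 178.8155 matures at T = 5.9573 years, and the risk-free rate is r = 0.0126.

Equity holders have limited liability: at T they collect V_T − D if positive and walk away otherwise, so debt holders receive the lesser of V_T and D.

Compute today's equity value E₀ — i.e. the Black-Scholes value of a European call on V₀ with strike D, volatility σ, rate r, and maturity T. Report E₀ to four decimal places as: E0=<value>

d₁ = [ln(V₀/D) + (r + σ²/2)T] / (σ√T)
   = [ln(320.9403/178.8155) + (0.0126 + 0.5·0.4864²)·5.9573] / (0.4864·√5.9573)
   = [0.584901 + 0.779766] / 1.187185 = 1.149498
d₂ = d₁ − σ√T = 1.149498 − 1.187185 = -0.037687
N(d₁) = 0.874825,  N(d₂) = 0.484969,  e^(−rT) = 0.927686
E₀ = V₀·N(d₁) − D·e^(−rT)·N(d₂)
   = 320.9403·0.874825 − 178.8155·0.927686·0.484969 = 200.317627

E0=200.3176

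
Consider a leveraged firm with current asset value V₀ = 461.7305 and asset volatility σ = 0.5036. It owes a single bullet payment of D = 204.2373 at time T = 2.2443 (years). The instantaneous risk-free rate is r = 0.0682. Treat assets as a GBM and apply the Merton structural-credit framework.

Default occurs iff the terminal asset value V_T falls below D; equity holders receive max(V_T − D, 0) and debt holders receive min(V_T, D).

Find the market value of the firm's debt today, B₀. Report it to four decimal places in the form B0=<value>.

B0=165.6272

d₁ = [ln(V₀/D) + (r + σ²/2)T] / (σ√T)
   = [ln(461.7305/204.2373) + (0.0682 + 0.5·0.5036²)·2.2443] / (0.5036·√2.2443)
   = [0.815699 + 0.437653] / 0.754443 = 1.661295
d₂ = d₁ − σ√T = 1.661295 − 0.754443 = 0.906853
N(d₁) = 0.951673,  N(d₂) = 0.817758,  e^(−rT) = 0.858077
E₀ = V₀·N(d₁) − D·e^(−rT)·N(d₂)
   = 461.7305·0.951673 − 204.2373·0.858077·0.817758 = 296.103271
B₀ = V₀ − E₀ = 461.7305 − 296.103271 = 165.627229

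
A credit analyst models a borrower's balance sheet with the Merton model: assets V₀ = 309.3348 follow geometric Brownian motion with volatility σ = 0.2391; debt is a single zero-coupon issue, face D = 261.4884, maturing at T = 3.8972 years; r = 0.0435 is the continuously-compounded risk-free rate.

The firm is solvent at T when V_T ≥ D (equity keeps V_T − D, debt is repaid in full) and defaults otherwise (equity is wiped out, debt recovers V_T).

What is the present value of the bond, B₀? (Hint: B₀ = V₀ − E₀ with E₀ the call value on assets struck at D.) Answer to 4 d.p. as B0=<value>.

d₁ = [ln(V₀/D) + (r + σ²/2)T] / (σ√T)
   = [ln(309.3348/261.4884) + (0.0435 + 0.5·0.2391²)·3.8972] / (0.2391·√3.8972)
   = [0.168034 + 0.280927] / 0.472015 = 0.951159
d₂ = d₁ − σ√T = 0.951159 − 0.472015 = 0.479144
N(d₁) = 0.829238,  N(d₂) = 0.684082,  e^(−rT) = 0.844063
E₀ = V₀·N(d₁) − D·e^(−rT)·N(d₂)
   = 309.3348·0.829238 − 261.4884·0.844063·0.684082 = 105.526688
B₀ = V₀ − E₀ = 309.3348 − 105.526688 = 203.808112

B0=203.8081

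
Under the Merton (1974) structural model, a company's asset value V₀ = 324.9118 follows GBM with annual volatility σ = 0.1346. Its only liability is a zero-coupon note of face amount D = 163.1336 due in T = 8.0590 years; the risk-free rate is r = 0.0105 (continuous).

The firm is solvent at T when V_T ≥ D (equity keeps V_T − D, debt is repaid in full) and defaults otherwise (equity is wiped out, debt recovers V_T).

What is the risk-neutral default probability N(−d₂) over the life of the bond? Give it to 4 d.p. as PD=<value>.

PD=0.0334

d₁ = [ln(V₀/D) + (r + σ²/2)T] / (σ√T)
   = [ln(324.9118/163.1336) + (0.0105 + 0.5·0.1346²)·8.0590] / (0.1346·√8.0590)
   = [0.688984 + 0.157623] / 0.382108 = 2.215624
d₂ = d₁ − σ√T = 2.215624 − 0.382108 = 1.833517
risk-neutral PD = N(−d₂) = N(-1.833517) = 0.033363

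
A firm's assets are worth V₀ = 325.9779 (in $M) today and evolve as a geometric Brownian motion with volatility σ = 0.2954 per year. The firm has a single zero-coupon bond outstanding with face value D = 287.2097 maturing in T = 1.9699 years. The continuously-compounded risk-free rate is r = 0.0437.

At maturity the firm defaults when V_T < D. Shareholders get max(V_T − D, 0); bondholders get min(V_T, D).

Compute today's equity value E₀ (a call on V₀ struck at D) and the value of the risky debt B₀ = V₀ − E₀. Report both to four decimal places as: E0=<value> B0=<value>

E0=85.7508 B0=240.2271

d₁ = [ln(V₀/D) + (r + σ²/2)T] / (σ√T)
   = [ln(325.9779/287.2097) + (0.0437 + 0.5·0.2954²)·1.9699] / (0.2954·√1.9699)
   = [0.126617 + 0.172033] / 0.414603 = 0.720326
d₂ = d₁ − σ√T = 0.720326 − 0.414603 = 0.305723
N(d₁) = 0.764338,  N(d₂) = 0.620092,  e^(−rT) = 0.917517
E₀ = V₀·N(d₁) − D·e^(−rT)·N(d₂)
   = 325.9779·0.764338 − 287.2097·0.917517·0.620092 = 85.750769
B₀ = V₀ − E₀ = 325.9779 − 85.750769 = 240.227131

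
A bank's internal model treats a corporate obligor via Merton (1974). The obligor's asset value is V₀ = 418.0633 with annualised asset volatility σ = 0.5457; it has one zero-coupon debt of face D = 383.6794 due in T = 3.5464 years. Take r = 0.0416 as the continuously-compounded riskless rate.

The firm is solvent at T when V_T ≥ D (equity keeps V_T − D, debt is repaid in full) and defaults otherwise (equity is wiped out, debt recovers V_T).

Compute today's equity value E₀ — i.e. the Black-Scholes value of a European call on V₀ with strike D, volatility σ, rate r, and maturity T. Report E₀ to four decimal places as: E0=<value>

E0=194.0023

d₁ = [ln(V₀/D) + (r + σ²/2)T] / (σ√T)
   = [ln(418.0633/383.6794) + (0.0416 + 0.5·0.5457²)·3.5464] / (0.5457·√3.5464)
   = [0.085826 + 0.675569] / 1.027656 = 0.740904
d₂ = d₁ − σ√T = 0.740904 − 1.027656 = -0.286752
N(d₁) = 0.770624,  N(d₂) = 0.387151,  e^(−rT) = 0.862836
E₀ = V₀·N(d₁) − D·e^(−rT)·N(d₂)
   = 418.0633·0.770624 − 383.6794·0.862836·0.387151 = 194.002346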